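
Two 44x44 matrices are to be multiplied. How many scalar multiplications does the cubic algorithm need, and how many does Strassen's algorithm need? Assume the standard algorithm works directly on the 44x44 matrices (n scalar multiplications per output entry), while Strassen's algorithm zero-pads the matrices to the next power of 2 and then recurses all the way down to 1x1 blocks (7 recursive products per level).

Matrix multiplication for 44x44 matrices:

Strassen's algorithm requires power-of-2 dimensions. Pad 44x44 to 64x64 (next power of 2).

Standard algorithm: 44^3 = 85184 multiplications
Strassen's algorithm: 7^(log2(64)) = 7^6 = 117649 multiplications
Difference: 85184 - 117649 = -32465 (Strassen uses MORE here due to padding overhead — for small or just-over-power-of-2 n, padding can outweigh the per-level savings)

Standard: 85184 multiplications (44^3). Strassen: 117649 multiplications (7^6, after padding to 64x64). Strassen reduces 8 recursive multiplications to 7 at each level.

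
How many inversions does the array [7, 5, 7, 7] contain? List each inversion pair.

Finding inversions in [7, 5, 7, 7]:

(0, 1): arr[0]=7 > arr[1]=5

Total inversions: 1

The array has 1 inversion(s): (0,1). Each pair (i,j) satisfies i < j and arr[i] > arr[j].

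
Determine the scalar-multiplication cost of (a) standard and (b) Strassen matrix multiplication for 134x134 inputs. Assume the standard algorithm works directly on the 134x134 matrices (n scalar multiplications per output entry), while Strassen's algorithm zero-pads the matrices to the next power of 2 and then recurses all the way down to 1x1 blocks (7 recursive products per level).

Matrix multiplication for 134x134 matrices:

Strassen's algorithm requires power-of-2 dimensions. Pad 134x134 to 256x256 (next power of 2).

Standard algorithm: 134^3 = 2406104 multiplications
Strassen's algorithm: 7^(log2(256)) = 7^8 = 5764801 multiplications
Difference: 2406104 - 5764801 = -3358697 (Strassen uses MORE here due to padding overhead — for small or just-over-power-of-2 n, padding can outweigh the per-level savings)

Standard: 2406104 multiplications (134^3). Strassen: 5764801 multiplications (7^8, after padding to 256x256). Strassen reduces 8 recursive multiplications to 7 at each level.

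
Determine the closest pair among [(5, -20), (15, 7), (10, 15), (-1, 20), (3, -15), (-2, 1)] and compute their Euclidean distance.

Computing all pairwise distances among 6 points:

d((5, -20), (15, 7)) = 28.7924
d((5, -20), (10, 15)) = 35.3553
d((5, -20), (-1, 20)) = 40.4475
d((5, -20), (3, -15)) = 5.3852 <-- minimum
d((5, -20), (-2, 1)) = 22.1359
d((15, 7), (10, 15)) = 9.434
d((15, 7), (-1, 20)) = 20.6155
d((15, 7), (3, -15)) = 25.0599
d((15, 7), (-2, 1)) = 18.0278
d((10, 15), (-1, 20)) = 12.083
d((10, 15), (3, -15)) = 30.8058
d((10, 15), (-2, 1)) = 18.4391
d((-1, 20), (3, -15)) = 35.2278
d((-1, 20), (-2, 1)) = 19.0263
d((3, -15), (-2, 1)) = 16.7631

Closest pair: (5, -20) and (3, -15) with distance 5.3852

The closest pair is (5, -20) and (3, -15) with Euclidean distance 5.3852. For 6 points, brute-force pairwise comparison is shown above. For large n, the divide-and-conquer algorithm (sort by x, recurse on halves, check the dividing strip) achieves O(n log n).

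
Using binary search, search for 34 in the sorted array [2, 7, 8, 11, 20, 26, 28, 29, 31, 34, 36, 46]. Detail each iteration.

Binary search for 34 in [2, 7, 8, 11, 20, 26, 28, 29, 31, 34, 36, 46]:

lo=0, hi=11, mid=5, arr[mid]=26 -> 26 < 34, search right half
lo=6, hi=11, mid=8, arr[mid]=31 -> 31 < 34, search right half
lo=9, hi=11, mid=10, arr[mid]=36 -> 36 > 34, search left half
lo=9, hi=9, mid=9, arr[mid]=34 -> Found target at index 9!

Binary search finds 34 at index 9 after 4 comparisons. The search repeatedly halves the search space by comparing with the middle element.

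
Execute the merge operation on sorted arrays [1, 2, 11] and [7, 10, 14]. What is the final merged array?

Merging process:

Compare 1 vs 7: take 1 from left. Merged: [1]
Compare 2 vs 7: take 2 from left. Merged: [1, 2]
Compare 11 vs 7: take 7 from right. Merged: [1, 2, 7]
Compare 11 vs 10: take 10 from right. Merged: [1, 2, 7, 10]
Compare 11 vs 14: take 11 from left. Merged: [1, 2, 7, 10, 11]
Append remaining from right: [14]. Merged: [1, 2, 7, 10, 11, 14]

Final merged array: [1, 2, 7, 10, 11, 14]
Total comparisons: 5

The merged array is [1, 2, 7, 10, 11, 14], requiring 5 comparisons. The merge step runs in O(n) time where n is the total number of elements.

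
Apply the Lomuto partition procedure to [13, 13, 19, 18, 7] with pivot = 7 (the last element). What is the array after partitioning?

Lomuto partition with pivot = 7:

Initial array: [13, 13, 19, 18, 7]

arr[0]=13 > 7: no swap
arr[1]=13 > 7: no swap
arr[2]=19 > 7: no swap
arr[3]=18 > 7: no swap

Place pivot at position 0: [7, 13, 19, 18, 13]
Pivot position: 0

After partitioning with pivot 7, the array becomes [7, 13, 19, 18, 13]. The pivot is placed at index 0. All elements to the left of the pivot are <= 7, and all elements to the right are > 7.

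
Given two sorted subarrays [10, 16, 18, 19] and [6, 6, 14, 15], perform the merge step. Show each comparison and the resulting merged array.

Merging process:

Compare 10 vs 6: take 6 from right. Merged: [6]
Compare 10 vs 6: take 6 from right. Merged: [6, 6]
Compare 10 vs 14: take 10 from left. Merged: [6, 6, 10]
Compare 16 vs 14: take 14 from right. Merged: [6, 6, 10, 14]
Compare 16 vs 15: take 15 from right. Merged: [6, 6, 10, 14, 15]
Append remaining from left: [16, 18, 19]. Merged: [6, 6, 10, 14, 15, 16, 18, 19]

Final merged array: [6, 6, 10, 14, 15, 16, 18, 19]
Total comparisons: 5

The merged array is [6, 6, 10, 14, 15, 16, 18, 19], requiring 5 comparisons. The merge step runs in O(n) time where n is the total number of elements.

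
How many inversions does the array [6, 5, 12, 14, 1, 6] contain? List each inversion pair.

Finding inversions in [6, 5, 12, 14, 1, 6]:

(0, 1): arr[0]=6 > arr[1]=5
(0, 4): arr[0]=6 > arr[4]=1
(1, 4): arr[1]=5 > arr[4]=1
(2, 4): arr[2]=12 > arr[4]=1
(2, 5): arr[2]=12 > arr[5]=6
(3, 4): arr[3]=14 > arr[4]=1
(3, 5): arr[3]=14 > arr[5]=6

Total inversions: 7

The array has 7 inversion(s): (0,1), (0,4), (1,4), (2,4), (2,5), (3,4), (3,5). Each pair (i,j) satisfies i < j and arr[i] > arr[j].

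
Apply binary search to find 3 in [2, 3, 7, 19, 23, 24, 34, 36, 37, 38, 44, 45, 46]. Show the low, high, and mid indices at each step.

Binary search for 3 in [2, 3, 7, 19, 23, 24, 34, 36, 37, 38, 44, 45, 46]:

lo=0, hi=12, mid=6, arr[mid]=34 -> 34 > 3, search left half
lo=0, hi=5, mid=2, arr[mid]=7 -> 7 > 3, search left half
lo=0, hi=1, mid=0, arr[mid]=2 -> 2 < 3, search right half
lo=1, hi=1, mid=1, arr[mid]=3 -> Found target at index 1!

Binary search finds 3 at index 1 after 4 comparisons. The search repeatedly halves the search space by comparing with the middle element.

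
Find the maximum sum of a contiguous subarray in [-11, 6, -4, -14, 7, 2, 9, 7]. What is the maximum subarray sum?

Using Kadane's algorithm on [-11, 6, -4, -14, 7, 2, 9, 7]:

Scanning through the array:
Position 1 (value 6): max_ending_here = 6, max_so_far = 6
Position 2 (value -4): max_ending_here = 2, max_so_far = 6
Position 3 (value -14): max_ending_here = -12, max_so_far = 6
Position 4 (value 7): max_ending_here = 7, max_so_far = 7
Position 5 (value 2): max_ending_here = 9, max_so_far = 9
Position 6 (value 9): max_ending_here = 18, max_so_far = 18
Position 7 (value 7): max_ending_here = 25, max_so_far = 25

Maximum subarray: [7, 2, 9, 7]
Maximum sum: 25

The maximum subarray is [7, 2, 9, 7] with sum 25. This subarray runs from index 4 to index 7.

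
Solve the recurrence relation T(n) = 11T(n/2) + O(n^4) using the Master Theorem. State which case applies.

Master Theorem for T(n) = 11T(n/2) + O(n^4):

a = 11, b = 2, c = 4
log_b(a) = log_2(11) = 3.4594

Case 3: c = 4 > log_2(11) = 3.4594
T(n) = O(n^4) = O(n^4)

For T(n) = 11T(n/2) + O(n^4): log_2(11) = 3.4594. This is Case 3 of the Master Theorem (c > log_b(a), work dominated by root), giving O(n^4).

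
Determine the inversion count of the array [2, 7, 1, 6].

Finding inversions in [2, 7, 1, 6]:

(0, 2): arr[0]=2 > arr[2]=1
(1, 2): arr[1]=7 > arr[2]=1
(1, 3): arr[1]=7 > arr[3]=6

Total inversions: 3

The array has 3 inversion(s): (0,2), (1,2), (1,3). Each pair (i,j) satisfies i < j and arr[i] > arr[j].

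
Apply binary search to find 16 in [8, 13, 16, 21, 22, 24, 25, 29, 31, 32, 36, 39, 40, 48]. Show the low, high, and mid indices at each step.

Binary search for 16 in [8, 13, 16, 21, 22, 24, 25, 29, 31, 32, 36, 39, 40, 48]:

lo=0, hi=13, mid=6, arr[mid]=25 -> 25 > 16, search left half
lo=0, hi=5, mid=2, arr[mid]=16 -> Found target at index 2!

Binary search finds 16 at index 2 after 2 comparisons. The search repeatedly halves the search space by comparing with the middle element.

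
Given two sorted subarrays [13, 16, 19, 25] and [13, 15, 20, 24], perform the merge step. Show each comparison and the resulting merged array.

Merging process:

Compare 13 vs 13: take 13 from left. Merged: [13]
Compare 16 vs 13: take 13 from right. Merged: [13, 13]
Compare 16 vs 15: take 15 from right. Merged: [13, 13, 15]
Compare 16 vs 20: take 16 from left. Merged: [13, 13, 15, 16]
Compare 19 vs 20: take 19 from left. Merged: [13, 13, 15, 16, 19]
Compare 25 vs 20: take 20 from right. Merged: [13, 13, 15, 16, 19, 20]
Compare 25 vs 24: take 24 from right. Merged: [13, 13, 15, 16, 19, 20, 24]
Append remaining from left: [25]. Merged: [13, 13, 15, 16, 19, 20, 24, 25]

Final merged array: [13, 13, 15, 16, 19, 20, 24, 25]
Total comparisons: 7

The merged array is [13, 13, 15, 16, 19, 20, 24, 25], requiring 7 comparisons. The merge step runs in O(n) time where n is the total number of elements.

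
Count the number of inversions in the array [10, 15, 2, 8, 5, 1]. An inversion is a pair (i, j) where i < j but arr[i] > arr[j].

Finding inversions in [10, 15, 2, 8, 5, 1]:

(0, 2): arr[0]=10 > arr[2]=2
(0, 3): arr[0]=10 > arr[3]=8
(0, 4): arr[0]=10 > arr[4]=5
(0, 5): arr[0]=10 > arr[5]=1
(1, 2): arr[1]=15 > arr[2]=2
(1, 3): arr[1]=15 > arr[3]=8
(1, 4): arr[1]=15 > arr[4]=5
(1, 5): arr[1]=15 > arr[5]=1
(2, 5): arr[2]=2 > arr[5]=1
(3, 4): arr[3]=8 > arr[4]=5
(3, 5): arr[3]=8 > arr[5]=1
(4, 5): arr[4]=5 > arr[5]=1

Total inversions: 12

The array has 12 inversion(s): (0,2), (0,3), (0,4), (0,5), (1,2), (1,3), (1,4), (1,5), (2,5), (3,4), (3,5), (4,5). Each pair (i,j) satisfies i < j and arr[i] > arr[j].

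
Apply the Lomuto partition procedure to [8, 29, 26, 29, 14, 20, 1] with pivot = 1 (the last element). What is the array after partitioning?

Lomuto partition with pivot = 1:

Initial array: [8, 29, 26, 29, 14, 20, 1]

arr[0]=8 > 1: no swap
arr[1]=29 > 1: no swap
arr[2]=26 > 1: no swap
arr[3]=29 > 1: no swap
arr[4]=14 > 1: no swap
arr[5]=20 > 1: no swap

Place pivot at position 0: [1, 29, 26, 29, 14, 20, 8]
Pivot position: 0

After partitioning with pivot 1, the array becomes [1, 29, 26, 29, 14, 20, 8]. The pivot is placed at index 0. All elements to the left of the pivot are <= 1, and all elements to the right are > 1.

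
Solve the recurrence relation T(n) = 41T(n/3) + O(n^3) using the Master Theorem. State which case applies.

Master Theorem for T(n) = 41T(n/3) + O(n^3):

a = 41, b = 3, c = 3
log_b(a) = log_3(41) = 3.3802

Case 1: c = 3 < log_3(41) = 3.3802
T(n) = O(n^(log_3 41))

For T(n) = 41T(n/3) + O(n^3): log_3(41) = 3.3802. This is Case 1 of the Master Theorem (c < log_b(a), work dominated by leaves), giving O(n^(log_3 41)).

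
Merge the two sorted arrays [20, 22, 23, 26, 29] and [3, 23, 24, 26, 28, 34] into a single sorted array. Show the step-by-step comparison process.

Merging process:

Compare 20 vs 3: take 3 from right. Merged: [3]
Compare 20 vs 23: take 20 from left. Merged: [3, 20]
Compare 22 vs 23: take 22 from left. Merged: [3, 20, 22]
Compare 23 vs 23: take 23 from left. Merged: [3, 20, 22, 23]
Compare 26 vs 23: take 23 from right. Merged: [3, 20, 22, 23, 23]
Compare 26 vs 24: take 24 from right. Merged: [3, 20, 22, 23, 23, 24]
Compare 26 vs 26: take 26 from left. Merged: [3, 20, 22, 23, 23, 24, 26]
Compare 29 vs 26: take 26 from right. Merged: [3, 20, 22, 23, 23, 24, 26, 26]
Compare 29 vs 28: take 28 from right. Merged: [3, 20, 22, 23, 23, 24, 26, 26, 28]
Compare 29 vs 34: take 29 from left. Merged: [3, 20, 22, 23, 23, 24, 26, 26, 28, 29]
Append remaining from right: [34]. Merged: [3, 20, 22, 23, 23, 24, 26, 26, 28, 29, 34]

Final merged array: [3, 20, 22, 23, 23, 24, 26, 26, 28, 29, 34]
Total comparisons: 10

The merged array is [3, 20, 22, 23, 23, 24, 26, 26, 28, 29, 34], requiring 10 comparisons. The merge step runs in O(n) time where n is the total number of elements.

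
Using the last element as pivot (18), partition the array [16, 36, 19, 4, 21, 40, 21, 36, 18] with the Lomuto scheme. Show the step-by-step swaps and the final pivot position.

Lomuto partition with pivot = 18:

Initial array: [16, 36, 19, 4, 21, 40, 21, 36, 18]

arr[0]=16 <= 18: swap with position 0, array becomes [16, 36, 19, 4, 21, 40, 21, 36, 18]
arr[1]=36 > 18: no swap
arr[2]=19 > 18: no swap
arr[3]=4 <= 18: swap with position 1, array becomes [16, 4, 19, 36, 21, 40, 21, 36, 18]
arr[4]=21 > 18: no swap
arr[5]=40 > 18: no swap
arr[6]=21 > 18: no swap
arr[7]=36 > 18: no swap

Place pivot at position 2: [16, 4, 18, 36, 21, 40, 21, 36, 19]
Pivot position: 2

After partitioning with pivot 18, the array becomes [16, 4, 18, 36, 21, 40, 21, 36, 19]. The pivot is placed at index 2. All elements to the left of the pivot are <= 18, and all elements to the right are > 18.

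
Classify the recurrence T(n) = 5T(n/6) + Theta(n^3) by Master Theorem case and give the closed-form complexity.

Master Theorem for T(n) = 5T(n/6) + O(n^3):

a = 5, b = 6, c = 3
log_b(a) = log_6(5) = 0.8982

Case 3: c = 3 > log_6(5) = 0.8982
T(n) = O(n^3) = O(n^3)

For T(n) = 5T(n/6) + O(n^3): log_6(5) = 0.8982. This is Case 3 of the Master Theorem (c > log_b(a), work dominated by root), giving O(n^3).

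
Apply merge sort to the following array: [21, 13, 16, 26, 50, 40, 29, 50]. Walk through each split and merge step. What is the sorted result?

Merge sort trace:

Split: [21, 13, 16, 26, 50, 40, 29, 50] -> [21, 13, 16, 26] and [50, 40, 29, 50]
  Split: [21, 13, 16, 26] -> [21, 13] and [16, 26]
    Split: [21, 13] -> [21] and [13]
    Merge: [21] + [13] -> [13, 21]
    Split: [16, 26] -> [16] and [26]
    Merge: [16] + [26] -> [16, 26]
  Merge: [13, 21] + [16, 26] -> [13, 16, 21, 26]
  Split: [50, 40, 29, 50] -> [50, 40] and [29, 50]
    Split: [50, 40] -> [50] and [40]
    Merge: [50] + [40] -> [40, 50]
    Split: [29, 50] -> [29] and [50]
    Merge: [29] + [50] -> [29, 50]
  Merge: [40, 50] + [29, 50] -> [29, 40, 50, 50]
Merge: [13, 16, 21, 26] + [29, 40, 50, 50] -> [13, 16, 21, 26, 29, 40, 50, 50]

Final sorted array: [13, 16, 21, 26, 29, 40, 50, 50]

The merge sort proceeds by recursively splitting the array and merging sorted halves.
After all merges, the sorted array is [13, 16, 21, 26, 29, 40, 50, 50].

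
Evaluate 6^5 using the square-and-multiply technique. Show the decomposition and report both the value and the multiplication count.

Computing 6^5 by squaring (build up from 6^1; each line after the first costs one multiplication):

6^1 = 6
6^2 = (6^1)^2 = 6^2 = 36
6^4 = (6^2)^2 = 36^2 = 1296
6^5 = 6 * 6^4 = 6 * 1296 = 7776

Result: 7776
Multiplications needed: 3 (3 lines after 6^1)

6^5 = 7776. Using exponentiation by squaring, this requires 3 multiplications. The key idea: if the exponent is even, square the half-power; if odd, multiply by the base once.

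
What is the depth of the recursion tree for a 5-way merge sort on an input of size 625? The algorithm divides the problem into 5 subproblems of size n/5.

For divide and conquer with division factor 5:

Problem sizes at each level:
Level 0: 625
Level 1: 125
Level 2: 25
Level 3: 5
Level 4: 1

The root is level 0 and the size-1 base case is level 4 (the tree spans levels 0 through 4, i.e. 5 levels counting the root), so the depth is the number of divisions: log_5(625) = 4

The recursion tree depth is log_5(625) = 4. At each level, the problem size is divided by 5, so it takes 4 divisions to reduce to a base case of size 1. The algorithm makes 5 recursive calls at each level.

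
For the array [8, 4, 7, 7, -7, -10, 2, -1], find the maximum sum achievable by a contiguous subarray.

Using Kadane's algorithm on [8, 4, 7, 7, -7, -10, 2, -1]:

Scanning through the array:
Position 1 (value 4): max_ending_here = 12, max_so_far = 12
Position 2 (value 7): max_ending_here = 19, max_so_far = 19
Position 3 (value 7): max_ending_here = 26, max_so_far = 26
Position 4 (value -7): max_ending_here = 19, max_so_far = 26
Position 5 (value -10): max_ending_here = 9, max_so_far = 26
Position 6 (value 2): max_ending_here = 11, max_so_far = 26
Position 7 (value -1): max_ending_here = 10, max_so_far = 26

Maximum subarray: [8, 4, 7, 7]
Maximum sum: 26

The maximum subarray is [8, 4, 7, 7] with sum 26. This subarray runs from index 0 to index 3.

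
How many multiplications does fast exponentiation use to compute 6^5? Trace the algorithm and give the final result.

Computing 6^5 by squaring (build up from 6^1; each line after the first costs one multiplication):

6^1 = 6
6^2 = (6^1)^2 = 6^2 = 36
6^4 = (6^2)^2 = 36^2 = 1296
6^5 = 6 * 6^4 = 6 * 1296 = 7776

Result: 7776
Multiplications needed: 3 (3 lines after 6^1)

6^5 = 7776. Using exponentiation by squaring, this requires 3 multiplications. The key idea: if the exponent is even, square the half-power; if odd, multiply by the base once.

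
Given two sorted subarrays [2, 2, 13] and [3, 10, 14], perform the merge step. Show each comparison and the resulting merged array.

Merging process:

Compare 2 vs 3: take 2 from left. Merged: [2]
Compare 2 vs 3: take 2 from left. Merged: [2, 2]
Compare 13 vs 3: take 3 from right. Merged: [2, 2, 3]
Compare 13 vs 10: take 10 from right. Merged: [2, 2, 3, 10]
Compare 13 vs 14: take 13 from left. Merged: [2, 2, 3, 10, 13]
Append remaining from right: [14]. Merged: [2, 2, 3, 10, 13, 14]

Final merged array: [2, 2, 3, 10, 13, 14]
Total comparisons: 5

The merged array is [2, 2, 3, 10, 13, 14], requiring 5 comparisons. The merge step runs in O(n) time where n is the total number of elements.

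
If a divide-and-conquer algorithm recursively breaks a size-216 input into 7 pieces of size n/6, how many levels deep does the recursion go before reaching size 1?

For divide and conquer with division factor 6:

Problem sizes at each level:
Level 0: 216
Level 1: 36
Level 2: 6
Level 3: 1

The root is level 0 and the size-1 base case is level 3 (the tree spans levels 0 through 3, i.e. 4 levels counting the root), so the depth is the number of divisions: log_6(216) = 3

The recursion tree depth is log_6(216) = 3. At each level, the problem size is divided by 6, so it takes 3 divisions to reduce to a base case of size 1. The algorithm makes 7 recursive calls at each level.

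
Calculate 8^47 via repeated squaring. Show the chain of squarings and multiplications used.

Computing 8^47 by squaring (build up from 8^1; each line after the first costs one multiplication):

8^1 = 8
8^2 = (8^1)^2 = 8^2 = 64
8^4 = (8^2)^2 = 64^2 = 4096
8^5 = 8 * 8^4 = 8 * 4096 = 32768
8^10 = (8^5)^2 = 32768^2 = 1073741824
8^11 = 8 * 8^10 = 8 * 1073741824 = 8589934592
8^22 = (8^11)^2 = 8589934592^2 = 73786976294838206464
8^23 = 8 * 8^22 = 8 * 73786976294838206464 = 590295810358705651712
8^46 = (8^23)^2 = 590295810358705651712^2 = 348449143727040986586495598010130648530944
8^47 = 8 * 8^46 = 8 * 348449143727040986586495598010130648530944 = 2787593149816327892691964784081045188247552

Result: 2787593149816327892691964784081045188247552
Multiplications needed: 9 (9 lines after 8^1)

8^47 = 2787593149816327892691964784081045188247552. Using exponentiation by squaring, this requires 9 multiplications. The key idea: if the exponent is even, square the half-power; if odd, multiply by the base once.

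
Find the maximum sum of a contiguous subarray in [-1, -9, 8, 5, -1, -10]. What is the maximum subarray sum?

Using Kadane's algorithm on [-1, -9, 8, 5, -1, -10]:

Scanning through the array:
Position 1 (value -9): max_ending_here = -9, max_so_far = -1
Position 2 (value 8): max_ending_here = 8, max_so_far = 8
Position 3 (value 5): max_ending_here = 13, max_so_far = 13
Position 4 (value -1): max_ending_here = 12, max_so_far = 13
Position 5 (value -10): max_ending_here = 2, max_so_far = 13

Maximum subarray: [8, 5]
Maximum sum: 13

The maximum subarray is [8, 5] with sum 13. This subarray runs from index 2 to index 3.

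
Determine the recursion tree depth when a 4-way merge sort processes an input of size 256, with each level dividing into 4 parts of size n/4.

For divide and conquer with division factor 4:

Problem sizes at each level:
Level 0: 256
Level 1: 64
Level 2: 16
Level 3: 4
Level 4: 1

The root is level 0 and the size-1 base case is level 4 (the tree spans levels 0 through 4, i.e. 5 levels counting the root), so the depth is the number of divisions: log_4(256) = 4

The recursion tree depth is log_4(256) = 4. At each level, the problem size is divided by 4, so it takes 4 divisions to reduce to a base case of size 1. The algorithm makes 4 recursive calls at each level.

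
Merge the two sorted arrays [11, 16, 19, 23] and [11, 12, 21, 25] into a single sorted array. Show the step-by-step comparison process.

Merging process:

Compare 11 vs 11: take 11 from left. Merged: [11]
Compare 16 vs 11: take 11 from right. Merged: [11, 11]
Compare 16 vs 12: take 12 from right. Merged: [11, 11, 12]
Compare 16 vs 21: take 16 from left. Merged: [11, 11, 12, 16]
Compare 19 vs 21: take 19 from left. Merged: [11, 11, 12, 16, 19]
Compare 23 vs 21: take 21 from right. Merged: [11, 11, 12, 16, 19, 21]
Compare 23 vs 25: take 23 from left. Merged: [11, 11, 12, 16, 19, 21, 23]
Append remaining from right: [25]. Merged: [11, 11, 12, 16, 19, 21, 23, 25]

Final merged array: [11, 11, 12, 16, 19, 21, 23, 25]
Total comparisons: 7

The merged array is [11, 11, 12, 16, 19, 21, 23, 25], requiring 7 comparisons. The merge step runs in O(n) time where n is the total number of elements.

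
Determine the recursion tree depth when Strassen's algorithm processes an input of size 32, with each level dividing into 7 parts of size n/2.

For divide and conquer with division factor 2:

Problem sizes at each level:
Level 0: 32
Level 1: 16
Level 2: 8
Level 3: 4
Level 4: 2
Level 5: 1

The root is level 0 and the size-1 base case is level 5 (the tree spans levels 0 through 5, i.e. 6 levels counting the root), so the depth is the number of divisions: log_2(32) = 5

The recursion tree depth is log_2(32) = 5. At each level, the problem size is divided by 2, so it takes 5 divisions to reduce to a base case of size 1. The algorithm makes 7 recursive calls at each level.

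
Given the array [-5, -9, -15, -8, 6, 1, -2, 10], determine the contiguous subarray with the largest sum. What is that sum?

Using Kadane's algorithm on [-5, -9, -15, -8, 6, 1, -2, 10]:

Scanning through the array:
Position 1 (value -9): max_ending_here = -9, max_so_far = -5
Position 2 (value -15): max_ending_here = -15, max_so_far = -5
Position 3 (value -8): max_ending_here = -8, max_so_far = -5
Position 4 (value 6): max_ending_here = 6, max_so_far = 6
Position 5 (value 1): max_ending_here = 7, max_so_far = 7
Position 6 (value -2): max_ending_here = 5, max_so_far = 7
Position 7 (value 10): max_ending_here = 15, max_so_far = 15

Maximum subarray: [6, 1, -2, 10]
Maximum sum: 15

The maximum subarray is [6, 1, -2, 10] with sum 15. This subarray runs from index 4 to index 7.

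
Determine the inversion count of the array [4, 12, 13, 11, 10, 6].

Finding inversions in [4, 12, 13, 11, 10, 6]:

(1, 3): arr[1]=12 > arr[3]=11
(1, 4): arr[1]=12 > arr[4]=10
(1, 5): arr[1]=12 > arr[5]=6
(2, 3): arr[2]=13 > arr[3]=11
(2, 4): arr[2]=13 > arr[4]=10
(2, 5): arr[2]=13 > arr[5]=6
(3, 4): arr[3]=11 > arr[4]=10
(3, 5): arr[3]=11 > arr[5]=6
(4, 5): arr[4]=10 > arr[5]=6

Total inversions: 9

The array has 9 inversion(s): (1,3), (1,4), (1,5), (2,3), (2,4), (2,5), (3,4), (3,5), (4,5). Each pair (i,j) satisfies i < j and arr[i] > arr[j].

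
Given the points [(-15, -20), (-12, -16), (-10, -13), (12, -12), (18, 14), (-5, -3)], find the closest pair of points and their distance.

Computing all pairwise distances among 6 points:

d((-15, -20), (-12, -16)) = 5.0
d((-15, -20), (-10, -13)) = 8.6023
d((-15, -20), (12, -12)) = 28.1603
d((-15, -20), (18, 14)) = 47.3814
d((-15, -20), (-5, -3)) = 19.7231
d((-12, -16), (-10, -13)) = 3.6056 <-- minimum
d((-12, -16), (12, -12)) = 24.3311
d((-12, -16), (18, 14)) = 42.4264
d((-12, -16), (-5, -3)) = 14.7648
d((-10, -13), (12, -12)) = 22.0227
d((-10, -13), (18, 14)) = 38.8973
d((-10, -13), (-5, -3)) = 11.1803
d((12, -12), (18, 14)) = 26.6833
d((12, -12), (-5, -3)) = 19.2354
d((18, 14), (-5, -3)) = 28.6007

Closest pair: (-12, -16) and (-10, -13) with distance 3.6056

The closest pair is (-12, -16) and (-10, -13) with Euclidean distance 3.6056. For 6 points, brute-force pairwise comparison is shown above. For large n, the divide-and-conquer algorithm (sort by x, recurse on halves, check the dividing strip) achieves O(n log n).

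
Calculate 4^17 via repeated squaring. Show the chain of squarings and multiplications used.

Computing 4^17 by squaring (build up from 4^1; each line after the first costs one multiplication):

4^1 = 4
4^2 = (4^1)^2 = 4^2 = 16
4^4 = (4^2)^2 = 16^2 = 256
4^8 = (4^4)^2 = 256^2 = 65536
4^16 = (4^8)^2 = 65536^2 = 4294967296
4^17 = 4 * 4^16 = 4 * 4294967296 = 17179869184

Result: 17179869184
Multiplications needed: 5 (5 lines after 4^1)

4^17 = 17179869184. Using exponentiation by squaring, this requires 5 multiplications. The key idea: if the exponent is even, square the half-power; if odd, multiply by the base once.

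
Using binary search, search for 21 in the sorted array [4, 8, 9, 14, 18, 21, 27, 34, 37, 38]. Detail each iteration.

Binary search for 21 in [4, 8, 9, 14, 18, 21, 27, 34, 37, 38]:

lo=0, hi=9, mid=4, arr[mid]=18 -> 18 < 21, search right half
lo=5, hi=9, mid=7, arr[mid]=34 -> 34 > 21, search left half
lo=5, hi=6, mid=5, arr[mid]=21 -> Found target at index 5!

Binary search finds 21 at index 5 after 3 comparisons. The search repeatedly halves the search space by comparing with the middle element.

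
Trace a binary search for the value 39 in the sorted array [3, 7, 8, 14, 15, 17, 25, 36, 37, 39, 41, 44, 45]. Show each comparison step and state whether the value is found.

Binary search for 39 in [3, 7, 8, 14, 15, 17, 25, 36, 37, 39, 41, 44, 45]:

lo=0, hi=12, mid=6, arr[mid]=25 -> 25 < 39, search right half
lo=7, hi=12, mid=9, arr[mid]=39 -> Found target at index 9!

Binary search finds 39 at index 9 after 2 comparisons. The search repeatedly halves the search space by comparing with the middle element.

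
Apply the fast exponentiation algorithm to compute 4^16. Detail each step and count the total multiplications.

Computing 4^16 by squaring (build up from 4^1; each line after the first costs one multiplication):

4^1 = 4
4^2 = (4^1)^2 = 4^2 = 16
4^4 = (4^2)^2 = 16^2 = 256
4^8 = (4^4)^2 = 256^2 = 65536
4^16 = (4^8)^2 = 65536^2 = 4294967296

Result: 4294967296
Multiplications needed: 4 (4 lines after 4^1)

4^16 = 4294967296. Using exponentiation by squaring, this requires 4 multiplications. The key idea: if the exponent is even, square the half-power; if odd, multiply by the base once.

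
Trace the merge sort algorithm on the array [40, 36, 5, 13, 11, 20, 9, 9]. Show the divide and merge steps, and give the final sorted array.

Merge sort trace:

Split: [40, 36, 5, 13, 11, 20, 9, 9] -> [40, 36, 5, 13] and [11, 20, 9, 9]
  Split: [40, 36, 5, 13] -> [40, 36] and [5, 13]
    Split: [40, 36] -> [40] and [36]
    Merge: [40] + [36] -> [36, 40]
    Split: [5, 13] -> [5] and [13]
    Merge: [5] + [13] -> [5, 13]
  Merge: [36, 40] + [5, 13] -> [5, 13, 36, 40]
  Split: [11, 20, 9, 9] -> [11, 20] and [9, 9]
    Split: [11, 20] -> [11] and [20]
    Merge: [11] + [20] -> [11, 20]
    Split: [9, 9] -> [9] and [9]
    Merge: [9] + [9] -> [9, 9]
  Merge: [11, 20] + [9, 9] -> [9, 9, 11, 20]
Merge: [5, 13, 36, 40] + [9, 9, 11, 20] -> [5, 9, 9, 11, 13, 20, 36, 40]

Final sorted array: [5, 9, 9, 11, 13, 20, 36, 40]

The merge sort proceeds by recursively splitting the array and merging sorted halves.
After all merges, the sorted array is [5, 9, 9, 11, 13, 20, 36, 40].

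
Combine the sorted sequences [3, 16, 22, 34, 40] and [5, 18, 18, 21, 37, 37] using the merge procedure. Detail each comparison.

Merging process:

Compare 3 vs 5: take 3 from left. Merged: [3]
Compare 16 vs 5: take 5 from right. Merged: [3, 5]
Compare 16 vs 18: take 16 from left. Merged: [3, 5, 16]
Compare 22 vs 18: take 18 from right. Merged: [3, 5, 16, 18]
Compare 22 vs 18: take 18 from right. Merged: [3, 5, 16, 18, 18]
Compare 22 vs 21: take 21 from right. Merged: [3, 5, 16, 18, 18, 21]
Compare 22 vs 37: take 22 from left. Merged: [3, 5, 16, 18, 18, 21, 22]
Compare 34 vs 37: take 34 from left. Merged: [3, 5, 16, 18, 18, 21, 22, 34]
Compare 40 vs 37: take 37 from right. Merged: [3, 5, 16, 18, 18, 21, 22, 34, 37]
Compare 40 vs 37: take 37 from right. Merged: [3, 5, 16, 18, 18, 21, 22, 34, 37, 37]
Append remaining from left: [40]. Merged: [3, 5, 16, 18, 18, 21, 22, 34, 37, 37, 40]

Final merged array: [3, 5, 16, 18, 18, 21, 22, 34, 37, 37, 40]
Total comparisons: 10

The merged array is [3, 5, 16, 18, 18, 21, 22, 34, 37, 37, 40], requiring 10 comparisons. The merge step runs in O(n) time where n is the total number of elements.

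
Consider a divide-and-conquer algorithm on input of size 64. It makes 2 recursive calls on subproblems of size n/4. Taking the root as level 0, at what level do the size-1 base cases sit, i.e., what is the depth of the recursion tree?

For divide and conquer with division factor 4:

Problem sizes at each level:
Level 0: 64
Level 1: 16
Level 2: 4
Level 3: 1

The root is level 0 and the size-1 base case is level 3 (the tree spans levels 0 through 3, i.e. 4 levels counting the root), so the depth is the number of divisions: log_4(64) = 3

The recursion tree depth is log_4(64) = 3. At each level, the problem size is divided by 4, so it takes 3 divisions to reduce to a base case of size 1. The algorithm makes 2 recursive calls at each level.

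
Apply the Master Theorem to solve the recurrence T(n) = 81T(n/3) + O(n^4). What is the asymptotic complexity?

Master Theorem for T(n) = 81T(n/3) + O(n^4):

a = 81, b = 3, c = 4
log_b(a) = log_3(81) = 4.0000

Case 2: c = 4 = log_3(81) = 4.0000
T(n) = O(n^4 log n) = O(n^4 log n)

For T(n) = 81T(n/3) + O(n^4): log_3(81) = 4.0000. This is Case 2 of the Master Theorem (c = log_b(a), equal work at all levels), giving O(n^4 log n).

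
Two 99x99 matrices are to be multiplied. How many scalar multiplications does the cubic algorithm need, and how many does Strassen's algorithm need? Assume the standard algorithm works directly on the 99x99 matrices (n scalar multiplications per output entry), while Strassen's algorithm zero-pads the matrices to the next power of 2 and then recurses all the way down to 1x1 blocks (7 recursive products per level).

Matrix multiplication for 99x99 matrices:

Strassen's algorithm requires power-of-2 dimensions. Pad 99x99 to 128x128 (next power of 2).

Standard algorithm: 99^3 = 970299 multiplications
Strassen's algorithm: 7^(log2(128)) = 7^7 = 823543 multiplications
Savings: 970299 - 823543 = 146756 multiplications

Standard: 970299 multiplications (99^3). Strassen: 823543 multiplications (7^7, after padding to 128x128). Strassen reduces 8 recursive multiplications to 7 at each level.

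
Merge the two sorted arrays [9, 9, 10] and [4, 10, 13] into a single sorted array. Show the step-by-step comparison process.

Merging process:

Compare 9 vs 4: take 4 from right. Merged: [4]
Compare 9 vs 10: take 9 from left. Merged: [4, 9]
Compare 9 vs 10: take 9 from left. Merged: [4, 9, 9]
Compare 10 vs 10: take 10 from left. Merged: [4, 9, 9, 10]
Append remaining from right: [10, 13]. Merged: [4, 9, 9, 10, 10, 13]

Final merged array: [4, 9, 9, 10, 10, 13]
Total comparisons: 4

The merged array is [4, 9, 9, 10, 10, 13], requiring 4 comparisons. The merge step runs in O(n) time where n is the total number of elements.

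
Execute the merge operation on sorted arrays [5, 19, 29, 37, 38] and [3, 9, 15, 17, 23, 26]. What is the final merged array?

Merging process:

Compare 5 vs 3: take 3 from right. Merged: [3]
Compare 5 vs 9: take 5 from left. Merged: [3, 5]
Compare 19 vs 9: take 9 from right. Merged: [3, 5, 9]
Compare 19 vs 15: take 15 from right. Merged: [3, 5, 9, 15]
Compare 19 vs 17: take 17 from right. Merged: [3, 5, 9, 15, 17]
Compare 19 vs 23: take 19 from left. Merged: [3, 5, 9, 15, 17, 19]
Compare 29 vs 23: take 23 from right. Merged: [3, 5, 9, 15, 17, 19, 23]
Compare 29 vs 26: take 26 from right. Merged: [3, 5, 9, 15, 17, 19, 23, 26]
Append remaining from left: [29, 37, 38]. Merged: [3, 5, 9, 15, 17, 19, 23, 26, 29, 37, 38]

Final merged array: [3, 5, 9, 15, 17, 19, 23, 26, 29, 37, 38]
Total comparisons: 8

The merged array is [3, 5, 9, 15, 17, 19, 23, 26, 29, 37, 38], requiring 8 comparisons. The merge step runs in O(n) time where n is the total number of elements.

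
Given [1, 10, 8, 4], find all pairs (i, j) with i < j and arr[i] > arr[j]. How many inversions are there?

Finding inversions in [1, 10, 8, 4]:

(1, 2): arr[1]=10 > arr[2]=8
(1, 3): arr[1]=10 > arr[3]=4
(2, 3): arr[2]=8 > arr[3]=4

Total inversions: 3

The array has 3 inversion(s): (1,2), (1,3), (2,3). Each pair (i,j) satisfies i < j and arr[i] > arr[j].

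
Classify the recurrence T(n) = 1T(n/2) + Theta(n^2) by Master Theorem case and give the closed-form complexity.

Master Theorem for T(n) = 1T(n/2) + O(n^2):

a = 1, b = 2, c = 2
log_b(a) = log_2(1) = 0.0000

Case 3: c = 2 > log_2(1) = 0.0000
T(n) = O(n^2) = O(n^2)

For T(n) = 1T(n/2) + O(n^2): log_2(1) = 0.0000. This is Case 3 of the Master Theorem (c > log_b(a), work dominated by root), giving O(n^2).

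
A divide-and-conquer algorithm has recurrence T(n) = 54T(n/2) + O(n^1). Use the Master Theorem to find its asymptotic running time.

Master Theorem for T(n) = 54T(n/2) + O(n^1):

a = 54, b = 2, c = 1
log_b(a) = log_2(54) = 5.7549

Case 1: c = 1 < log_2(54) = 5.7549
T(n) = O(n^(log_2 54))

For T(n) = 54T(n/2) + O(n^1): log_2(54) = 5.7549. This is Case 1 of the Master Theorem (c < log_b(a), work dominated by leaves), giving O(n^(log_2 54)).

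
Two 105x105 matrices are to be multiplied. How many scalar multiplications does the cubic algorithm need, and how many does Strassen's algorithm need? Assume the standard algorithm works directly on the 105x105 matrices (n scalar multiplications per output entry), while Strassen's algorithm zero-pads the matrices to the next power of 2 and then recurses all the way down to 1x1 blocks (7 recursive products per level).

Matrix multiplication for 105x105 matrices:

Strassen's algorithm requires power-of-2 dimensions. Pad 105x105 to 128x128 (next power of 2).

Standard algorithm: 105^3 = 1157625 multiplications
Strassen's algorithm: 7^(log2(128)) = 7^7 = 823543 multiplications
Savings: 1157625 - 823543 = 334082 multiplications

Standard: 1157625 multiplications (105^3). Strassen: 823543 multiplications (7^7, after padding to 128x128). Strassen reduces 8 recursive multiplications to 7 at each level.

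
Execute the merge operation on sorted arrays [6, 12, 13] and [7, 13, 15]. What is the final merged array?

Merging process:

Compare 6 vs 7: take 6 from left. Merged: [6]
Compare 12 vs 7: take 7 from right. Merged: [6, 7]
Compare 12 vs 13: take 12 from left. Merged: [6, 7, 12]
Compare 13 vs 13: take 13 from left. Merged: [6, 7, 12, 13]
Append remaining from right: [13, 15]. Merged: [6, 7, 12, 13, 13, 15]

Final merged array: [6, 7, 12, 13, 13, 15]
Total comparisons: 4

The merged array is [6, 7, 12, 13, 13, 15], requiring 4 comparisons. The merge step runs in O(n) time where n is the total number of elements.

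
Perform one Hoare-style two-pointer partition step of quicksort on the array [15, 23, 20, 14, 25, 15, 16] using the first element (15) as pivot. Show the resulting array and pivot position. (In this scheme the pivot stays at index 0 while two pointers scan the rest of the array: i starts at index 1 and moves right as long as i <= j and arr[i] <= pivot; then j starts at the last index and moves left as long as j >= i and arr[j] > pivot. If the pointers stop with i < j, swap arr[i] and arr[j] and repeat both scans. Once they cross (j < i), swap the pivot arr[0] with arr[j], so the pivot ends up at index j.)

Hoare-style two-pointer partition with pivot = 15:

Initial array: [15, 23, 20, 14, 25, 15, 16]

Pointers start at i = 1, j = 6.
i stops at index 1 (arr[1]=23 > 15), j stops at index 5 (arr[5]=15 <= 15): swap arr[1] and arr[5], array becomes [15, 15, 20, 14, 25, 23, 16]
i stops at index 2 (arr[2]=20 > 15), j stops at index 3 (arr[3]=14 <= 15): swap arr[2] and arr[3], array becomes [15, 15, 14, 20, 25, 23, 16]
i ends at 3, j ends at 2: the pointers have crossed (j < i), so scanning stops.

Swap pivot arr[0] with arr[2] to place pivot at position 2: [14, 15, 15, 20, 25, 23, 16]
Pivot position: 2

After partitioning with pivot 15, the array becomes [14, 15, 15, 20, 25, 23, 16]. The pivot is placed at index 2. All elements to the left of the pivot are <= 15, and all elements to the right are > 15.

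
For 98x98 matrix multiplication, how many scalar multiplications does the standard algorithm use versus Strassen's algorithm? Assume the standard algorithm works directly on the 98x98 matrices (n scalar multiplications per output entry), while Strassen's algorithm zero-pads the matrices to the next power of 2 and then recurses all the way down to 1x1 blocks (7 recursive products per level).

Matrix multiplication for 98x98 matrices:

Strassen's algorithm requires power-of-2 dimensions. Pad 98x98 to 128x128 (next power of 2).

Standard algorithm: 98^3 = 941192 multiplications
Strassen's algorithm: 7^(log2(128)) = 7^7 = 823543 multiplications
Savings: 941192 - 823543 = 117649 multiplications

Standard: 941192 multiplications (98^3). Strassen: 823543 multiplications (7^7, after padding to 128x128). Strassen reduces 8 recursive multiplications to 7 at each level.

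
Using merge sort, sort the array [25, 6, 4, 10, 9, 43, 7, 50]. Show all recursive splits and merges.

Merge sort trace:

Split: [25, 6, 4, 10, 9, 43, 7, 50] -> [25, 6, 4, 10] and [9, 43, 7, 50]
  Split: [25, 6, 4, 10] -> [25, 6] and [4, 10]
    Split: [25, 6] -> [25] and [6]
    Merge: [25] + [6] -> [6, 25]
    Split: [4, 10] -> [4] and [10]
    Merge: [4] + [10] -> [4, 10]
  Merge: [6, 25] + [4, 10] -> [4, 6, 10, 25]
  Split: [9, 43, 7, 50] -> [9, 43] and [7, 50]
    Split: [9, 43] -> [9] and [43]
    Merge: [9] + [43] -> [9, 43]
    Split: [7, 50] -> [7] and [50]
    Merge: [7] + [50] -> [7, 50]
  Merge: [9, 43] + [7, 50] -> [7, 9, 43, 50]
Merge: [4, 6, 10, 25] + [7, 9, 43, 50] -> [4, 6, 7, 9, 10, 25, 43, 50]

Final sorted array: [4, 6, 7, 9, 10, 25, 43, 50]

The merge sort proceeds by recursively splitting the array and merging sorted halves.
After all merges, the sorted array is [4, 6, 7, 9, 10, 25, 43, 50].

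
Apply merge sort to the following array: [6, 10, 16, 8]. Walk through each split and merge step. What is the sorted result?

Merge sort trace:

Split: [6, 10, 16, 8] -> [6, 10] and [16, 8]
  Split: [6, 10] -> [6] and [10]
  Merge: [6] + [10] -> [6, 10]
  Split: [16, 8] -> [16] and [8]
  Merge: [16] + [8] -> [8, 16]
Merge: [6, 10] + [8, 16] -> [6, 8, 10, 16]

Final sorted array: [6, 8, 10, 16]

The merge sort proceeds by recursively splitting the array and merging sorted halves.
After all merges, the sorted array is [6, 8, 10, 16].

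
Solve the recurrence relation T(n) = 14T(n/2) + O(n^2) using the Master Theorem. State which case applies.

Master Theorem for T(n) = 14T(n/2) + O(n^2):

a = 14, b = 2, c = 2
log_b(a) = log_2(14) = 3.8074

Case 1: c = 2 < log_2(14) = 3.8074
T(n) = O(n^(log_2 14))

For T(n) = 14T(n/2) + O(n^2): log_2(14) = 3.8074. This is Case 1 of the Master Theorem (c < log_b(a), work dominated by leaves), giving O(n^(log_2 14)).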